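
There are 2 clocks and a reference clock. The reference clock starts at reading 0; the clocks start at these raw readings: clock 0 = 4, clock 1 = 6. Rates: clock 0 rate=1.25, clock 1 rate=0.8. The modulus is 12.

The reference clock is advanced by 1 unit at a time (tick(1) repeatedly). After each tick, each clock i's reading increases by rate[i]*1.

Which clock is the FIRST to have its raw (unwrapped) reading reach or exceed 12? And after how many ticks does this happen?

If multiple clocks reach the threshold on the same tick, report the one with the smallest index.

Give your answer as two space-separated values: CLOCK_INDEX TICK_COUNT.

clock 0: start=4, rate=1.25, needs 12-4 = 8; ticks = ceil(8/1.25) = ceil(6.4000) = 7; reading at tick 7 = 4 + 1.25*7 = 12.7500
clock 1: start=6, rate=0.8, needs 12-6 = 6; ticks = ceil(6/0.8) = ceil(7.5000) = 8; reading at tick 8 = 6 + 0.8*8 = 12.4000
Minimum tick count = 7; winners = [0]; smallest index = 0

Answer: 0 7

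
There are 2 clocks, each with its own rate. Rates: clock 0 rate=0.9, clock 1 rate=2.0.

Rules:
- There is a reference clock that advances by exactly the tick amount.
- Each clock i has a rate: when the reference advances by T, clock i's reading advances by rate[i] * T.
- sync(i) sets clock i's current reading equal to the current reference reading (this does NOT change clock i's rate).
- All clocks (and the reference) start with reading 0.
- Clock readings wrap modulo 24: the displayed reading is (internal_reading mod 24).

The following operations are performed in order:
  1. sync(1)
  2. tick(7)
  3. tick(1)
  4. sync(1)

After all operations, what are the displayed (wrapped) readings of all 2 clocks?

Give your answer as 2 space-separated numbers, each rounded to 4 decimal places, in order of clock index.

After op 1 sync(1): ref=0.0000 raw=[0.0000 0.0000]
After op 2 tick(7): ref=7.0000 raw=[6.3000 14.0000]
After op 3 tick(1): ref=8.0000 raw=[7.2000 16.0000]
After op 4 sync(1): ref=8.0000 raw=[7.2000 8.0000]
Wrap final raw readings (mod 24): 7.2000 mod 24 = 7.2000; 8.0000 mod 24 = 8.0000

Answer: 7.2000 8.0000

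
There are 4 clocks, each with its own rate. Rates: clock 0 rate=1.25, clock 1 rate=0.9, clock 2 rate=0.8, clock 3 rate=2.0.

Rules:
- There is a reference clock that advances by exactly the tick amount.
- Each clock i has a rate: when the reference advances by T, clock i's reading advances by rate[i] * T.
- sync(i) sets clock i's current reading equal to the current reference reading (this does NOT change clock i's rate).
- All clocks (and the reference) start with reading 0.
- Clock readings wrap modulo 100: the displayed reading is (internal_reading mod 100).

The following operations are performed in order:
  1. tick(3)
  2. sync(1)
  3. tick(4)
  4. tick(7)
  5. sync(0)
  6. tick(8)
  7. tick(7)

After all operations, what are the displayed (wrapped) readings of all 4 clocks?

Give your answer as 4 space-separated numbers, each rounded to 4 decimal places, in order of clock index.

After op 1 tick(3): ref=3.0000 raw=[3.7500 2.7000 2.4000 6.0000]
After op 2 sync(1): ref=3.0000 raw=[3.7500 3.0000 2.4000 6.0000]
After op 3 tick(4): ref=7.0000 raw=[8.7500 6.6000 5.6000 14.0000]
After op 4 tick(7): ref=14.0000 raw=[17.5000 12.9000 11.2000 28.0000]
After op 5 sync(0): ref=14.0000 raw=[14.0000 12.9000 11.2000 28.0000]
After op 6 tick(8): ref=22.0000 raw=[24.0000 20.1000 17.6000 44.0000]
After op 7 tick(7): ref=29.0000 raw=[32.7500 26.4000 23.2000 58.0000]
Wrap final raw readings (mod 100): 32.7500 mod 100 = 32.7500; 26.4000 mod 100 = 26.4000; 23.2000 mod 100 = 23.2000; 58.0000 mod 100 = 58.0000

Answer: 32.7500 26.4000 23.2000 58.0000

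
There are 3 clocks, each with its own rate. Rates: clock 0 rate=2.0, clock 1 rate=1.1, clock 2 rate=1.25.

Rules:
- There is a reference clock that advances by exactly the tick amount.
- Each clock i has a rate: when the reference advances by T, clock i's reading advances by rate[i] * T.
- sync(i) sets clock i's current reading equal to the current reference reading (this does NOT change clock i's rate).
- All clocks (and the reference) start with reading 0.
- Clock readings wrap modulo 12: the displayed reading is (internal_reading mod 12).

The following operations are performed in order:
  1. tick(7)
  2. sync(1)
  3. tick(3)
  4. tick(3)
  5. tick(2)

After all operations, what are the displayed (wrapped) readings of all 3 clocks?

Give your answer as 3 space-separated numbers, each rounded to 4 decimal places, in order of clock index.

Answer: 6.0000 3.8000 6.7500

Derivation:
After op 1 tick(7): ref=7.0000 raw=[14.0000 7.7000 8.7500]
After op 2 sync(1): ref=7.0000 raw=[14.0000 7.0000 8.7500]
After op 3 tick(3): ref=10.0000 raw=[20.0000 10.3000 12.5000]
After op 4 tick(3): ref=13.0000 raw=[26.0000 13.6000 16.2500]
After op 5 tick(2): ref=15.0000 raw=[30.0000 15.8000 18.7500]
Wrap final raw readings (mod 12): 30.0000 mod 12 = 6.0000; 15.8000 mod 12 = 3.8000; 18.7500 mod 12 = 6.7500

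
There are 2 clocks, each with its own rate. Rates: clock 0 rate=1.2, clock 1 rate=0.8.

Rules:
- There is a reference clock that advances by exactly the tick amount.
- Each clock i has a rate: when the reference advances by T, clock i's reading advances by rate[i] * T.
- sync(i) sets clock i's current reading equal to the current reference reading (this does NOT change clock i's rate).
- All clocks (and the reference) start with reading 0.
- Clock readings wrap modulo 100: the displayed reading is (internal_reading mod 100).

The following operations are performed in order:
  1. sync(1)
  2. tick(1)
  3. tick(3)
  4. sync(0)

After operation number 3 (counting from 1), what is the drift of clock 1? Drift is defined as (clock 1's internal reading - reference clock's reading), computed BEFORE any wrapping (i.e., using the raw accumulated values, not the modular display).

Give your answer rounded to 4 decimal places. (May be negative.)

Answer: -0.8000

Derivation:
After op 1 sync(1): ref=0.0000 raw=[0.0000 0.0000]
After op 2 tick(1): ref=1.0000 raw=[1.2000 0.8000]
After op 3 tick(3): ref=4.0000 raw=[4.8000 3.2000]
Drift of clock 1 after op 3: 3.2000 - 4.0000 = -0.8000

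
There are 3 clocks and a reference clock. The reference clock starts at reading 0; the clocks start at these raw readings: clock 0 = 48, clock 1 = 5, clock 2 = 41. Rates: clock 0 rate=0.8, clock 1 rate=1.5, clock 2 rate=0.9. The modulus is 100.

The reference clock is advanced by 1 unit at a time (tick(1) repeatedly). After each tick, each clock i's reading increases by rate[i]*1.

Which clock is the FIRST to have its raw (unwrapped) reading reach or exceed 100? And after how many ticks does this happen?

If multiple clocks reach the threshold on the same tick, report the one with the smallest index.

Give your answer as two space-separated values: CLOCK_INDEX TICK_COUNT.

clock 0: start=48, rate=0.8, needs 100-48 = 52; ticks = ceil(52/0.8) = ceil(65.0000) = 65; reading at tick 65 = 48 + 0.8*65 = 100.0000
clock 1: start=5, rate=1.5, needs 100-5 = 95; ticks = ceil(95/1.5) = ceil(63.3333) = 64; reading at tick 64 = 5 + 1.5*64 = 101.0000
clock 2: start=41, rate=0.9, needs 100-41 = 59; ticks = ceil(59/0.9) = ceil(65.5556) = 66; reading at tick 66 = 41 + 0.9*66 = 100.4000
Minimum tick count = 64; winners = [1]; smallest index = 1

Answer: 1 64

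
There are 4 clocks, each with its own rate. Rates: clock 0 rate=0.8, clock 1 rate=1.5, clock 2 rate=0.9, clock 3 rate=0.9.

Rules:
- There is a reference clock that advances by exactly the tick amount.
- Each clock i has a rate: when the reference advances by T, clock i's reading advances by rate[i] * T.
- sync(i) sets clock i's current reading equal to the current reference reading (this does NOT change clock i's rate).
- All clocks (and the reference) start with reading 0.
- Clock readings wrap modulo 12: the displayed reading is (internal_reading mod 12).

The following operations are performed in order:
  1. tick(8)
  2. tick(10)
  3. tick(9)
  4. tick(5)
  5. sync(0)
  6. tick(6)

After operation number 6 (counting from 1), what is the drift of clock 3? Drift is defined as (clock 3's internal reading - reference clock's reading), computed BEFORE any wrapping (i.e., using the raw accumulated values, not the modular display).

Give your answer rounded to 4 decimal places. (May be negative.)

After op 1 tick(8): ref=8.0000 raw=[6.4000 12.0000 7.2000 7.2000]
After op 2 tick(10): ref=18.0000 raw=[14.4000 27.0000 16.2000 16.2000]
After op 3 tick(9): ref=27.0000 raw=[21.6000 40.5000 24.3000 24.3000]
After op 4 tick(5): ref=32.0000 raw=[25.6000 48.0000 28.8000 28.8000]
After op 5 sync(0): ref=32.0000 raw=[32.0000 48.0000 28.8000 28.8000]
After op 6 tick(6): ref=38.0000 raw=[36.8000 57.0000 34.2000 34.2000]
Drift of clock 3 after op 6: 34.2000 - 38.0000 = -3.8000

Answer: -3.8000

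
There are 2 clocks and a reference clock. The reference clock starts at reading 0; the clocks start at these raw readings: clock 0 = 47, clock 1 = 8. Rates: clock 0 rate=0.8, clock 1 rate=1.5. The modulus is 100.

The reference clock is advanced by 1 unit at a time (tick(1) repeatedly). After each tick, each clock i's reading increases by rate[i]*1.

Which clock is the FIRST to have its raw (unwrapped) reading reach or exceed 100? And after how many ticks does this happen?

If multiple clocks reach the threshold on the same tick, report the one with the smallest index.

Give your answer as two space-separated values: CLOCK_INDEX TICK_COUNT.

Answer: 1 62

Derivation:
clock 0: start=47, rate=0.8, needs 100-47 = 53; ticks = ceil(53/0.8) = ceil(66.2500) = 67; reading at tick 67 = 47 + 0.8*67 = 100.6000
clock 1: start=8, rate=1.5, needs 100-8 = 92; ticks = ceil(92/1.5) = ceil(61.3333) = 62; reading at tick 62 = 8 + 1.5*62 = 101.0000
Minimum tick count = 62; winners = [1]; smallest index = 1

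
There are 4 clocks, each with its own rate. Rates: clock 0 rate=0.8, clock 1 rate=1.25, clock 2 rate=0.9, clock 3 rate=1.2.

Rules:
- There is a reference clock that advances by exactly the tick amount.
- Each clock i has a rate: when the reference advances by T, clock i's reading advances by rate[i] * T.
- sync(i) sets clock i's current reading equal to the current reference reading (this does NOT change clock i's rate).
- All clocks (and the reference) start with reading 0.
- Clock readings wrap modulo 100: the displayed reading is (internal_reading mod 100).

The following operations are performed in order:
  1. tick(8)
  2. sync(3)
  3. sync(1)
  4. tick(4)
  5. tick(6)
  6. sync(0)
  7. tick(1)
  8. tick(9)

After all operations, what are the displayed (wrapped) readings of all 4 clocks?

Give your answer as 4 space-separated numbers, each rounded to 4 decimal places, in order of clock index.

After op 1 tick(8): ref=8.0000 raw=[6.4000 10.0000 7.2000 9.6000]
After op 2 sync(3): ref=8.0000 raw=[6.4000 10.0000 7.2000 8.0000]
After op 3 sync(1): ref=8.0000 raw=[6.4000 8.0000 7.2000 8.0000]
After op 4 tick(4): ref=12.0000 raw=[9.6000 13.0000 10.8000 12.8000]
After op 5 tick(6): ref=18.0000 raw=[14.4000 20.5000 16.2000 20.0000]
After op 6 sync(0): ref=18.0000 raw=[18.0000 20.5000 16.2000 20.0000]
After op 7 tick(1): ref=19.0000 raw=[18.8000 21.7500 17.1000 21.2000]
After op 8 tick(9): ref=28.0000 raw=[26.0000 33.0000 25.2000 32.0000]
Wrap final raw readings (mod 100): 26.0000 mod 100 = 26.0000; 33.0000 mod 100 = 33.0000; 25.2000 mod 100 = 25.2000; 32.0000 mod 100 = 32.0000

Answer: 26.0000 33.0000 25.2000 32.0000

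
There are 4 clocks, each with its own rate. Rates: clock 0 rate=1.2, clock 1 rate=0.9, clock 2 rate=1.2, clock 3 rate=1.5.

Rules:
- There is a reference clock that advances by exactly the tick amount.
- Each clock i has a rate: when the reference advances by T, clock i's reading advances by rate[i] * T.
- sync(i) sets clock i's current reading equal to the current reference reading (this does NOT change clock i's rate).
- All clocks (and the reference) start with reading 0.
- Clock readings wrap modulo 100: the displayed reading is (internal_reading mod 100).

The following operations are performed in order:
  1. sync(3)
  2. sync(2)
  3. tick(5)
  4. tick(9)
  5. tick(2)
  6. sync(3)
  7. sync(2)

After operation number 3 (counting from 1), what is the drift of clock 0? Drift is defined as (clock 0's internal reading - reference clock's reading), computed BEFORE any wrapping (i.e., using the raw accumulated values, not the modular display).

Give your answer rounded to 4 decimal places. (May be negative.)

Answer: 1.0000

Derivation:
After op 1 sync(3): ref=0.0000 raw=[0.0000 0.0000 0.0000 0.0000]
After op 2 sync(2): ref=0.0000 raw=[0.0000 0.0000 0.0000 0.0000]
After op 3 tick(5): ref=5.0000 raw=[6.0000 4.5000 6.0000 7.5000]
Drift of clock 0 after op 3: 6.0000 - 5.0000 = 1.0000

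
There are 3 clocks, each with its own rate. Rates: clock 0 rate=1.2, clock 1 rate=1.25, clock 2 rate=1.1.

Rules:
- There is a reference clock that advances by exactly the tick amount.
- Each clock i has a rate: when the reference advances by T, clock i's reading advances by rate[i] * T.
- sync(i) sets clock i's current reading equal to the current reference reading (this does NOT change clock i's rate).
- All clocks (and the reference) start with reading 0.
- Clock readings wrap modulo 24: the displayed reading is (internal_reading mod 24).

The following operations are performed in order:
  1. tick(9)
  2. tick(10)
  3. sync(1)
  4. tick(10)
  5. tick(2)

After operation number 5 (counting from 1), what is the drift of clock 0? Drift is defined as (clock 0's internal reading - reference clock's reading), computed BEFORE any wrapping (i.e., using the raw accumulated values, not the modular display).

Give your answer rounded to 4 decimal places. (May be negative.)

Answer: 6.2000

Derivation:
After op 1 tick(9): ref=9.0000 raw=[10.8000 11.2500 9.9000]
After op 2 tick(10): ref=19.0000 raw=[22.8000 23.7500 20.9000]
After op 3 sync(1): ref=19.0000 raw=[22.8000 19.0000 20.9000]
After op 4 tick(10): ref=29.0000 raw=[34.8000 31.5000 31.9000]
After op 5 tick(2): ref=31.0000 raw=[37.2000 34.0000 34.1000]
Drift of clock 0 after op 5: 37.2000 - 31.0000 = 6.2000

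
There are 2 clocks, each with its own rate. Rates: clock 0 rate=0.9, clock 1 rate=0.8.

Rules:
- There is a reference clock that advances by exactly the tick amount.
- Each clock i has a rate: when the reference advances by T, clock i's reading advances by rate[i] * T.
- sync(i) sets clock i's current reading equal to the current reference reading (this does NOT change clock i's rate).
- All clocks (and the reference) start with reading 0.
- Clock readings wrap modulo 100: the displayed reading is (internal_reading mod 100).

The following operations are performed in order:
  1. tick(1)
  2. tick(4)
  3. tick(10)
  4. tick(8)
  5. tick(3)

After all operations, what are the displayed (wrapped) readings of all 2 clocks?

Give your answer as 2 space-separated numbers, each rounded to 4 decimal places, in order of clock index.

After op 1 tick(1): ref=1.0000 raw=[0.9000 0.8000]
After op 2 tick(4): ref=5.0000 raw=[4.5000 4.0000]
After op 3 tick(10): ref=15.0000 raw=[13.5000 12.0000]
After op 4 tick(8): ref=23.0000 raw=[20.7000 18.4000]
After op 5 tick(3): ref=26.0000 raw=[23.4000 20.8000]
Wrap final raw readings (mod 100): 23.4000 mod 100 = 23.4000; 20.8000 mod 100 = 20.8000

Answer: 23.4000 20.8000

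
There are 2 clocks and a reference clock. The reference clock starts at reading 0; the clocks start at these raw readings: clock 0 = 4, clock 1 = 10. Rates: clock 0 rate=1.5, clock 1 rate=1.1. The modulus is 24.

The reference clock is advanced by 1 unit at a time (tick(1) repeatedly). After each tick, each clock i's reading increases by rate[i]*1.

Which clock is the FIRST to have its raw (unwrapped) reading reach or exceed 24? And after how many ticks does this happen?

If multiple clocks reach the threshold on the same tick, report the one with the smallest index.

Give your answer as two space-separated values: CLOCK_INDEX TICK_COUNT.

clock 0: start=4, rate=1.5, needs 24-4 = 20; ticks = ceil(20/1.5) = ceil(13.3333) = 14; reading at tick 14 = 4 + 1.5*14 = 25.0000
clock 1: start=10, rate=1.1, needs 24-10 = 14; ticks = ceil(14/1.1) = ceil(12.7273) = 13; reading at tick 13 = 10 + 1.1*13 = 24.3000
Minimum tick count = 13; winners = [1]; smallest index = 1

Answer: 1 13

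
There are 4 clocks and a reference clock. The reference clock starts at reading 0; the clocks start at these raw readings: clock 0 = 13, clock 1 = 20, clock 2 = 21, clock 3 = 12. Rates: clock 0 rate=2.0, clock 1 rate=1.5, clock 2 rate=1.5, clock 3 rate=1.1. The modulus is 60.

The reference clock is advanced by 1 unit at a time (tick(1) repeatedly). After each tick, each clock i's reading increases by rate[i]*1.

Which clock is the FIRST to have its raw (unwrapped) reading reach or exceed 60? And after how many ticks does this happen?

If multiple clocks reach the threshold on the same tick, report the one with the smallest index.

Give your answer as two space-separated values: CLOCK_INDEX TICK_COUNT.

Answer: 0 24

Derivation:
clock 0: start=13, rate=2.0, needs 60-13 = 47; ticks = ceil(47/2.0) = ceil(23.5000) = 24; reading at tick 24 = 13 + 2.0*24 = 61.0000
clock 1: start=20, rate=1.5, needs 60-20 = 40; ticks = ceil(40/1.5) = ceil(26.6667) = 27; reading at tick 27 = 20 + 1.5*27 = 60.5000
clock 2: start=21, rate=1.5, needs 60-21 = 39; ticks = ceil(39/1.5) = ceil(26.0000) = 26; reading at tick 26 = 21 + 1.5*26 = 60.0000
clock 3: start=12, rate=1.1, needs 60-12 = 48; ticks = ceil(48/1.1) = ceil(43.6364) = 44; reading at tick 44 = 12 + 1.1*44 = 60.4000
Minimum tick count = 24; winners = [0]; smallest index = 0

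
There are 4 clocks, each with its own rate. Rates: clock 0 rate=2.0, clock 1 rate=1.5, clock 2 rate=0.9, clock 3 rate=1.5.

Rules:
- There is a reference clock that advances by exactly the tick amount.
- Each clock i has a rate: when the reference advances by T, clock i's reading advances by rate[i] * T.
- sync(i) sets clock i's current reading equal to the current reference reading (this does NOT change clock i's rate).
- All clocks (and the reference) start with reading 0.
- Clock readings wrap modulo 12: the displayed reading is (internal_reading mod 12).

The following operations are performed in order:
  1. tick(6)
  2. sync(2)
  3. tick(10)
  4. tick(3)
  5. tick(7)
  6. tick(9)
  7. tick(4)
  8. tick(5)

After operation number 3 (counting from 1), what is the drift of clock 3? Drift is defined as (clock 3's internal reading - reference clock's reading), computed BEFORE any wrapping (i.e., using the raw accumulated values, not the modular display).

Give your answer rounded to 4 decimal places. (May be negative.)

After op 1 tick(6): ref=6.0000 raw=[12.0000 9.0000 5.4000 9.0000]
After op 2 sync(2): ref=6.0000 raw=[12.0000 9.0000 6.0000 9.0000]
After op 3 tick(10): ref=16.0000 raw=[32.0000 24.0000 15.0000 24.0000]
Drift of clock 3 after op 3: 24.0000 - 16.0000 = 8.0000

Answer: 8.0000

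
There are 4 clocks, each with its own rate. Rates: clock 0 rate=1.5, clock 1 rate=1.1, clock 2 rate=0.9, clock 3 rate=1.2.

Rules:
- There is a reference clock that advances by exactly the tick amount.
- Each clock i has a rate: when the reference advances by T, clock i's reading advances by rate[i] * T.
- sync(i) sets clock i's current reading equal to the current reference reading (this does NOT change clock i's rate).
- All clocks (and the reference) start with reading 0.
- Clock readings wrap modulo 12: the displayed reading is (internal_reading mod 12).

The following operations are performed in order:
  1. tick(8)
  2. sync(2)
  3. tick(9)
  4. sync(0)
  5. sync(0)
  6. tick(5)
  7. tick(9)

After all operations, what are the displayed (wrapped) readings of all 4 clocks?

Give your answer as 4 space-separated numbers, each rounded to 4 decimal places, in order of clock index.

After op 1 tick(8): ref=8.0000 raw=[12.0000 8.8000 7.2000 9.6000]
After op 2 sync(2): ref=8.0000 raw=[12.0000 8.8000 8.0000 9.6000]
After op 3 tick(9): ref=17.0000 raw=[25.5000 18.7000 16.1000 20.4000]
After op 4 sync(0): ref=17.0000 raw=[17.0000 18.7000 16.1000 20.4000]
After op 5 sync(0): ref=17.0000 raw=[17.0000 18.7000 16.1000 20.4000]
After op 6 tick(5): ref=22.0000 raw=[24.5000 24.2000 20.6000 26.4000]
After op 7 tick(9): ref=31.0000 raw=[38.0000 34.1000 28.7000 37.2000]
Wrap final raw readings (mod 12): 38.0000 mod 12 = 2.0000; 34.1000 mod 12 = 10.1000; 28.7000 mod 12 = 4.7000; 37.2000 mod 12 = 1.2000

Answer: 2.0000 10.1000 4.7000 1.2000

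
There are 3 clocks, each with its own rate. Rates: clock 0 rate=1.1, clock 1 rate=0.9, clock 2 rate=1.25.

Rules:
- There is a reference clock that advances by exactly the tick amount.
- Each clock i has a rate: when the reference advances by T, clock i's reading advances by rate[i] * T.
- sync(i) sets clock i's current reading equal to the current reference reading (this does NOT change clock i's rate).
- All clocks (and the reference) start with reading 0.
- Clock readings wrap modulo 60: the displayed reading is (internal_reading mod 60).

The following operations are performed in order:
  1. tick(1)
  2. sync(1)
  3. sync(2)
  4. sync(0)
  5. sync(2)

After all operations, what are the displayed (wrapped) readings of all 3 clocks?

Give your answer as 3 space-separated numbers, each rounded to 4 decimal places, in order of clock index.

Answer: 1.0000 1.0000 1.0000

Derivation:
After op 1 tick(1): ref=1.0000 raw=[1.1000 0.9000 1.2500]
After op 2 sync(1): ref=1.0000 raw=[1.1000 1.0000 1.2500]
After op 3 sync(2): ref=1.0000 raw=[1.1000 1.0000 1.0000]
After op 4 sync(0): ref=1.0000 raw=[1.0000 1.0000 1.0000]
After op 5 sync(2): ref=1.0000 raw=[1.0000 1.0000 1.0000]
Wrap final raw readings (mod 60): 1.0000 mod 60 = 1.0000; 1.0000 mod 60 = 1.0000; 1.0000 mod 60 = 1.0000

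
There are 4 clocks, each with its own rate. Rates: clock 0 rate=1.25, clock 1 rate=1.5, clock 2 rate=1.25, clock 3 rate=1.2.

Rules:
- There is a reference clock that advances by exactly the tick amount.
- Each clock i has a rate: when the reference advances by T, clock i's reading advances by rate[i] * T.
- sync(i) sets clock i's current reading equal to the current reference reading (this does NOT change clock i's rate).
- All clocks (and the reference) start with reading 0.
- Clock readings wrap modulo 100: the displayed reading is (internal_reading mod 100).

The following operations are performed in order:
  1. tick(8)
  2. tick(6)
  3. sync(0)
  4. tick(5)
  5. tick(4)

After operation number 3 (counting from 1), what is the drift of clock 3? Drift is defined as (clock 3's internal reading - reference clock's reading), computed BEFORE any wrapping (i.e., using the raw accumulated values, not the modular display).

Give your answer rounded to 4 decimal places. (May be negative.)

Answer: 2.8000

Derivation:
After op 1 tick(8): ref=8.0000 raw=[10.0000 12.0000 10.0000 9.6000]
After op 2 tick(6): ref=14.0000 raw=[17.5000 21.0000 17.5000 16.8000]
After op 3 sync(0): ref=14.0000 raw=[14.0000 21.0000 17.5000 16.8000]
Drift of clock 3 after op 3: 16.8000 - 14.0000 = 2.8000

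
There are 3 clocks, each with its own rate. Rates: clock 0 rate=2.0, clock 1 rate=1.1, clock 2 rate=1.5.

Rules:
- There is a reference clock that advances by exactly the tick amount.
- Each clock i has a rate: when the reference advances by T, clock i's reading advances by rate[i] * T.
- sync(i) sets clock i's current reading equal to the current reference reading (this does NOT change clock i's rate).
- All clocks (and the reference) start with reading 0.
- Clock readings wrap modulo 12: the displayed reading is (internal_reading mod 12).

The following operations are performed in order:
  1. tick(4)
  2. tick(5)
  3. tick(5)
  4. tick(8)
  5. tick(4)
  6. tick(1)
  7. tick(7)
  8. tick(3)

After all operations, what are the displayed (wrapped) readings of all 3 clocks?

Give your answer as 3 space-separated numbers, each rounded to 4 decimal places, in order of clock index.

Answer: 2.0000 4.7000 7.5000

Derivation:
After op 1 tick(4): ref=4.0000 raw=[8.0000 4.4000 6.0000]
After op 2 tick(5): ref=9.0000 raw=[18.0000 9.9000 13.5000]
After op 3 tick(5): ref=14.0000 raw=[28.0000 15.4000 21.0000]
After op 4 tick(8): ref=22.0000 raw=[44.0000 24.2000 33.0000]
After op 5 tick(4): ref=26.0000 raw=[52.0000 28.6000 39.0000]
After op 6 tick(1): ref=27.0000 raw=[54.0000 29.7000 40.5000]
After op 7 tick(7): ref=34.0000 raw=[68.0000 37.4000 51.0000]
After op 8 tick(3): ref=37.0000 raw=[74.0000 40.7000 55.5000]
Wrap final raw readings (mod 12): 74.0000 mod 12 = 2.0000; 40.7000 mod 12 = 4.7000; 55.5000 mod 12 = 7.5000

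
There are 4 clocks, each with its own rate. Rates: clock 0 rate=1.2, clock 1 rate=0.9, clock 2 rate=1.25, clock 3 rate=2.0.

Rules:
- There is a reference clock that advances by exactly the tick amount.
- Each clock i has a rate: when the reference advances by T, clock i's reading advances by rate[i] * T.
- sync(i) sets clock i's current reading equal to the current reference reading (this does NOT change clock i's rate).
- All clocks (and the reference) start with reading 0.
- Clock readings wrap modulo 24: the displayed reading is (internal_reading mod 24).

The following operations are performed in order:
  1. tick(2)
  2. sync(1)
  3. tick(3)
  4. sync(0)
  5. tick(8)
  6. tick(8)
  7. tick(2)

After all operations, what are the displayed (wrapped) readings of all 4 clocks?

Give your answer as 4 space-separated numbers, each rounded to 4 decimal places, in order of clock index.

After op 1 tick(2): ref=2.0000 raw=[2.4000 1.8000 2.5000 4.0000]
After op 2 sync(1): ref=2.0000 raw=[2.4000 2.0000 2.5000 4.0000]
After op 3 tick(3): ref=5.0000 raw=[6.0000 4.7000 6.2500 10.0000]
After op 4 sync(0): ref=5.0000 raw=[5.0000 4.7000 6.2500 10.0000]
After op 5 tick(8): ref=13.0000 raw=[14.6000 11.9000 16.2500 26.0000]
After op 6 tick(8): ref=21.0000 raw=[24.2000 19.1000 26.2500 42.0000]
After op 7 tick(2): ref=23.0000 raw=[26.6000 20.9000 28.7500 46.0000]
Wrap final raw readings (mod 24): 26.6000 mod 24 = 2.6000; 20.9000 mod 24 = 20.9000; 28.7500 mod 24 = 4.7500; 46.0000 mod 24 = 22.0000

Answer: 2.6000 20.9000 4.7500 22.0000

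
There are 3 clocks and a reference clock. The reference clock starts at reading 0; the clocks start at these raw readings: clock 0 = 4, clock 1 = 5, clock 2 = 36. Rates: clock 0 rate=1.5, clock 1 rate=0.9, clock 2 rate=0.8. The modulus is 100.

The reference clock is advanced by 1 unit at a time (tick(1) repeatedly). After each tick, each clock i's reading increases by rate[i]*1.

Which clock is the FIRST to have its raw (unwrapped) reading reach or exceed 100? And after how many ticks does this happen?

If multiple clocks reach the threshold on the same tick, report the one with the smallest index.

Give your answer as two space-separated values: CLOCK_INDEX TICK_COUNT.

clock 0: start=4, rate=1.5, needs 100-4 = 96; ticks = ceil(96/1.5) = ceil(64.0000) = 64; reading at tick 64 = 4 + 1.5*64 = 100.0000
clock 1: start=5, rate=0.9, needs 100-5 = 95; ticks = ceil(95/0.9) = ceil(105.5556) = 106; reading at tick 106 = 5 + 0.9*106 = 100.4000
clock 2: start=36, rate=0.8, needs 100-36 = 64; ticks = ceil(64/0.8) = ceil(80.0000) = 80; reading at tick 80 = 36 + 0.8*80 = 100.0000
Minimum tick count = 64; winners = [0]; smallest index = 0

Answer: 0 64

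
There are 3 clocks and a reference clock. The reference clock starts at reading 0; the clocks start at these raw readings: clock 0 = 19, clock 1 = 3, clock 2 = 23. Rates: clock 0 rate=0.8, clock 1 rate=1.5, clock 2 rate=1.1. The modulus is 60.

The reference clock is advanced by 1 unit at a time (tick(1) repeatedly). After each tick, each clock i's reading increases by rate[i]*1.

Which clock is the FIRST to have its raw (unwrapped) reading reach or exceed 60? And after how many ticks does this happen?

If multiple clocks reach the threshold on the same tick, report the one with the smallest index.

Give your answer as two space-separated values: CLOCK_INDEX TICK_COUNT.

clock 0: start=19, rate=0.8, needs 60-19 = 41; ticks = ceil(41/0.8) = ceil(51.2500) = 52; reading at tick 52 = 19 + 0.8*52 = 60.6000
clock 1: start=3, rate=1.5, needs 60-3 = 57; ticks = ceil(57/1.5) = ceil(38.0000) = 38; reading at tick 38 = 3 + 1.5*38 = 60.0000
clock 2: start=23, rate=1.1, needs 60-23 = 37; ticks = ceil(37/1.1) = ceil(33.6364) = 34; reading at tick 34 = 23 + 1.1*34 = 60.4000
Minimum tick count = 34; winners = [2]; smallest index = 2

Answer: 2 34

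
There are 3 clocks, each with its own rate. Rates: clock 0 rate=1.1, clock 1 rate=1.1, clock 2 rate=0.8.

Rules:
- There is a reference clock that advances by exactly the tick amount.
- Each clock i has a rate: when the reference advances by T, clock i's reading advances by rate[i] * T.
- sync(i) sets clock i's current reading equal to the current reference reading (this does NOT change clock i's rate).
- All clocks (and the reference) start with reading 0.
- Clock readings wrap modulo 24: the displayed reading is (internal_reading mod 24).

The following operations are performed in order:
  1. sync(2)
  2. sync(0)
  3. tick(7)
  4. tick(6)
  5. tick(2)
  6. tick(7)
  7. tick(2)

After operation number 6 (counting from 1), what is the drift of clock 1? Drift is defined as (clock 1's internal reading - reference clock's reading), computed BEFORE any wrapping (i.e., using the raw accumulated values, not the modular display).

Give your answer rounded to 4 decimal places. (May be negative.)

After op 1 sync(2): ref=0.0000 raw=[0.0000 0.0000 0.0000]
After op 2 sync(0): ref=0.0000 raw=[0.0000 0.0000 0.0000]
After op 3 tick(7): ref=7.0000 raw=[7.7000 7.7000 5.6000]
After op 4 tick(6): ref=13.0000 raw=[14.3000 14.3000 10.4000]
After op 5 tick(2): ref=15.0000 raw=[16.5000 16.5000 12.0000]
After op 6 tick(7): ref=22.0000 raw=[24.2000 24.2000 17.6000]
Drift of clock 1 after op 6: 24.2000 - 22.0000 = 2.2000

Answer: 2.2000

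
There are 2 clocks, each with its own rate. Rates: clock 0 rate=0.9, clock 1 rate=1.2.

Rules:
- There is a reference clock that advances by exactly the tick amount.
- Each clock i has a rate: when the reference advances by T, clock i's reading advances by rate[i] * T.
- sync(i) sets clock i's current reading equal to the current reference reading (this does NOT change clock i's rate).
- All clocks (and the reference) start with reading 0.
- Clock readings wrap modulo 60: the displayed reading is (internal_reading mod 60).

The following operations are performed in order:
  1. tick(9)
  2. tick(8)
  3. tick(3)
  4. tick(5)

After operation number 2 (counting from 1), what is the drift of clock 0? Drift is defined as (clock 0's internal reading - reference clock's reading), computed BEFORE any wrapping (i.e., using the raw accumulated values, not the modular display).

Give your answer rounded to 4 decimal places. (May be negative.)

Answer: -1.7000

Derivation:
After op 1 tick(9): ref=9.0000 raw=[8.1000 10.8000]
After op 2 tick(8): ref=17.0000 raw=[15.3000 20.4000]
Drift of clock 0 after op 2: 15.3000 - 17.0000 = -1.7000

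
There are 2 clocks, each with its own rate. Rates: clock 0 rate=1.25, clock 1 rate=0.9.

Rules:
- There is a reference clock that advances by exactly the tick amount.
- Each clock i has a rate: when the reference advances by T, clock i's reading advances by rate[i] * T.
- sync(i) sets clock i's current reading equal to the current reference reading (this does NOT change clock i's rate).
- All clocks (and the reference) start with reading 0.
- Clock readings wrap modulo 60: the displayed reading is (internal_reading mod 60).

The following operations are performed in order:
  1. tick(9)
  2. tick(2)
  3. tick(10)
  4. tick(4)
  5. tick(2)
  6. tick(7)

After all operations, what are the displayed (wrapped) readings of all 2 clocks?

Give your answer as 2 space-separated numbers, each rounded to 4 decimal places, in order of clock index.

After op 1 tick(9): ref=9.0000 raw=[11.2500 8.1000]
After op 2 tick(2): ref=11.0000 raw=[13.7500 9.9000]
After op 3 tick(10): ref=21.0000 raw=[26.2500 18.9000]
After op 4 tick(4): ref=25.0000 raw=[31.2500 22.5000]
After op 5 tick(2): ref=27.0000 raw=[33.7500 24.3000]
After op 6 tick(7): ref=34.0000 raw=[42.5000 30.6000]
Wrap final raw readings (mod 60): 42.5000 mod 60 = 42.5000; 30.6000 mod 60 = 30.6000

Answer: 42.5000 30.6000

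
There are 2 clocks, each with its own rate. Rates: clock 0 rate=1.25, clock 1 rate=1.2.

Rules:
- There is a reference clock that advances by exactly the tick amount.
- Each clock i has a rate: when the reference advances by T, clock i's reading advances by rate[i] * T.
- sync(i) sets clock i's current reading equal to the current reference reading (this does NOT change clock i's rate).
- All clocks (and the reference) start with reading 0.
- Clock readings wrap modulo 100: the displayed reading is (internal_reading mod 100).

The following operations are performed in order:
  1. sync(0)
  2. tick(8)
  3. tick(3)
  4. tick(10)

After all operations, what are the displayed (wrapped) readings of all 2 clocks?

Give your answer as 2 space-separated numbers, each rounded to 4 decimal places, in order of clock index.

After op 1 sync(0): ref=0.0000 raw=[0.0000 0.0000]
After op 2 tick(8): ref=8.0000 raw=[10.0000 9.6000]
After op 3 tick(3): ref=11.0000 raw=[13.7500 13.2000]
After op 4 tick(10): ref=21.0000 raw=[26.2500 25.2000]
Wrap final raw readings (mod 100): 26.2500 mod 100 = 26.2500; 25.2000 mod 100 = 25.2000

Answer: 26.2500 25.2000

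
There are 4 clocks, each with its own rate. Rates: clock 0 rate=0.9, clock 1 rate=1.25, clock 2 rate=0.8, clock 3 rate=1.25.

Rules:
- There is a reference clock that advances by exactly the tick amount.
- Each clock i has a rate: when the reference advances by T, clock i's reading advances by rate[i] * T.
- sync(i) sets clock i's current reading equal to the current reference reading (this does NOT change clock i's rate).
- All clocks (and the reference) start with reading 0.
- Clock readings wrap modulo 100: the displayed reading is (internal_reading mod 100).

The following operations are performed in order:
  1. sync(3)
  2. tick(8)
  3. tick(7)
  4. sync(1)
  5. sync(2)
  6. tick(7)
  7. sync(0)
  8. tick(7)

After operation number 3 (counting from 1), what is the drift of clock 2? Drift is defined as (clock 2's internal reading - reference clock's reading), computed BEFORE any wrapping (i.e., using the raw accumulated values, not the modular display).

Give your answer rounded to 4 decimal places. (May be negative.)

After op 1 sync(3): ref=0.0000 raw=[0.0000 0.0000 0.0000 0.0000]
After op 2 tick(8): ref=8.0000 raw=[7.2000 10.0000 6.4000 10.0000]
After op 3 tick(7): ref=15.0000 raw=[13.5000 18.7500 12.0000 18.7500]
Drift of clock 2 after op 3: 12.0000 - 15.0000 = -3.0000

Answer: -3.0000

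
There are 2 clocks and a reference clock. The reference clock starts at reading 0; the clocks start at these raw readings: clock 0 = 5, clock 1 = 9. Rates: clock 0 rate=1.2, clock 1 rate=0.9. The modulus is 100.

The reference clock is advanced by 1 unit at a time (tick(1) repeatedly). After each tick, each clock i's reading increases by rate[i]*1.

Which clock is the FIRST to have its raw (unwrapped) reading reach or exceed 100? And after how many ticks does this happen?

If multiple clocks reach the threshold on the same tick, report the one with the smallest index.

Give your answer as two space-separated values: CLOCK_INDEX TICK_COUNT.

Answer: 0 80

Derivation:
clock 0: start=5, rate=1.2, needs 100-5 = 95; ticks = ceil(95/1.2) = ceil(79.1667) = 80; reading at tick 80 = 5 + 1.2*80 = 101.0000
clock 1: start=9, rate=0.9, needs 100-9 = 91; ticks = ceil(91/0.9) = ceil(101.1111) = 102; reading at tick 102 = 9 + 0.9*102 = 100.8000
Minimum tick count = 80; winners = [0]; smallest index = 0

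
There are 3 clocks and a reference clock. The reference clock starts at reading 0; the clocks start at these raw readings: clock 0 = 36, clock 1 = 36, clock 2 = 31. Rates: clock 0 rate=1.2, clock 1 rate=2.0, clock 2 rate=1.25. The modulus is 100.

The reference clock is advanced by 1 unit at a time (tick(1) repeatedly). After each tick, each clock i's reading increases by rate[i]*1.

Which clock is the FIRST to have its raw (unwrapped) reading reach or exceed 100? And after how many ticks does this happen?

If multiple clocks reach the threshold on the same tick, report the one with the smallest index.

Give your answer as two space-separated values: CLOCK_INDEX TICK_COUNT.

clock 0: start=36, rate=1.2, needs 100-36 = 64; ticks = ceil(64/1.2) = ceil(53.3333) = 54; reading at tick 54 = 36 + 1.2*54 = 100.8000
clock 1: start=36, rate=2.0, needs 100-36 = 64; ticks = ceil(64/2.0) = ceil(32.0000) = 32; reading at tick 32 = 36 + 2.0*32 = 100.0000
clock 2: start=31, rate=1.25, needs 100-31 = 69; ticks = ceil(69/1.25) = ceil(55.2000) = 56; reading at tick 56 = 31 + 1.25*56 = 101.0000
Minimum tick count = 32; winners = [1]; smallest index = 1

Answer: 1 32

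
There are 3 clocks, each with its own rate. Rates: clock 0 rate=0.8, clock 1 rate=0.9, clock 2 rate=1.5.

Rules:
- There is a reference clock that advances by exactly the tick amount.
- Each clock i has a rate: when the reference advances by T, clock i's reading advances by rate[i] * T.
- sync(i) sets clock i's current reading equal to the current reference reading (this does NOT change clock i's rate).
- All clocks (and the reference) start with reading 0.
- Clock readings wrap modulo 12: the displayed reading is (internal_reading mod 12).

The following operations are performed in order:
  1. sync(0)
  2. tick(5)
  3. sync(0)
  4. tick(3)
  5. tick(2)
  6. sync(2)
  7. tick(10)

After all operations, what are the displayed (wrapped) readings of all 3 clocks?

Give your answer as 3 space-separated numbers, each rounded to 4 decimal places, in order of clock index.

Answer: 5.0000 6.0000 1.0000

Derivation:
After op 1 sync(0): ref=0.0000 raw=[0.0000 0.0000 0.0000]
After op 2 tick(5): ref=5.0000 raw=[4.0000 4.5000 7.5000]
After op 3 sync(0): ref=5.0000 raw=[5.0000 4.5000 7.5000]
After op 4 tick(3): ref=8.0000 raw=[7.4000 7.2000 12.0000]
After op 5 tick(2): ref=10.0000 raw=[9.0000 9.0000 15.0000]
After op 6 sync(2): ref=10.0000 raw=[9.0000 9.0000 10.0000]
After op 7 tick(10): ref=20.0000 raw=[17.0000 18.0000 25.0000]
Wrap final raw readings (mod 12): 17.0000 mod 12 = 5.0000; 18.0000 mod 12 = 6.0000; 25.0000 mod 12 = 1.0000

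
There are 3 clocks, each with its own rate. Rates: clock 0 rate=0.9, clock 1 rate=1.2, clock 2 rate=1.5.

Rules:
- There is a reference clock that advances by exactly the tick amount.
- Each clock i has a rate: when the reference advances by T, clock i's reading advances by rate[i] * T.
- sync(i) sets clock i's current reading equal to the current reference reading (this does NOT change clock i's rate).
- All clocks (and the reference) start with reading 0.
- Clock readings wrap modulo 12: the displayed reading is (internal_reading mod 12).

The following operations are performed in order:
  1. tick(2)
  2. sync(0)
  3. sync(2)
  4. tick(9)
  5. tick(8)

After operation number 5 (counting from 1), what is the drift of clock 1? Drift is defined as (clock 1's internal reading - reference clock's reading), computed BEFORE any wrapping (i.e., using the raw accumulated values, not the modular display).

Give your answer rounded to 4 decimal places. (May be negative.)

Answer: 3.8000

Derivation:
After op 1 tick(2): ref=2.0000 raw=[1.8000 2.4000 3.0000]
After op 2 sync(0): ref=2.0000 raw=[2.0000 2.4000 3.0000]
After op 3 sync(2): ref=2.0000 raw=[2.0000 2.4000 2.0000]
After op 4 tick(9): ref=11.0000 raw=[10.1000 13.2000 15.5000]
After op 5 tick(8): ref=19.0000 raw=[17.3000 22.8000 27.5000]
Drift of clock 1 after op 5: 22.8000 - 19.0000 = 3.8000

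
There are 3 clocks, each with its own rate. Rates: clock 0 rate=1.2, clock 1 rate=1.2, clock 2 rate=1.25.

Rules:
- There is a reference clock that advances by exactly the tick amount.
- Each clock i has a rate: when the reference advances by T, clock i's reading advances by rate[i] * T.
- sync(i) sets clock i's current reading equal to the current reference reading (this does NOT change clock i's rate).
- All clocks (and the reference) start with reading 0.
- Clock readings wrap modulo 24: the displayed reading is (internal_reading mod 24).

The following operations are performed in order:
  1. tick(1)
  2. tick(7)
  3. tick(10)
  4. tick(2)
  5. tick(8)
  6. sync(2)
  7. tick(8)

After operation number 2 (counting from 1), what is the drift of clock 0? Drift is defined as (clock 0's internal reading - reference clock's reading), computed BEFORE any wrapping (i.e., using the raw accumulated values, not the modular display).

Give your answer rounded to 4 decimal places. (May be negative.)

After op 1 tick(1): ref=1.0000 raw=[1.2000 1.2000 1.2500]
After op 2 tick(7): ref=8.0000 raw=[9.6000 9.6000 10.0000]
Drift of clock 0 after op 2: 9.6000 - 8.0000 = 1.6000

Answer: 1.6000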